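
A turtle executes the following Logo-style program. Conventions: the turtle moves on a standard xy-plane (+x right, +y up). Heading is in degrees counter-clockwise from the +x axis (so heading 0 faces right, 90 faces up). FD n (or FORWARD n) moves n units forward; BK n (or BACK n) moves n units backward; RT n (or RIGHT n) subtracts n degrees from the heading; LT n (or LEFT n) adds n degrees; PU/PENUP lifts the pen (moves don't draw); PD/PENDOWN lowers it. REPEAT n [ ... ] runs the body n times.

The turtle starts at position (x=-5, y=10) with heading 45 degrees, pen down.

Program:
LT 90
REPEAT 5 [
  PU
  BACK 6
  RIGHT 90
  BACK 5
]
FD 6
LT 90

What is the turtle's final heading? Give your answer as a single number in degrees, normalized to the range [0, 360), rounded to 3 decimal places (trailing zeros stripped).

Executing turtle program step by step:
Start: pos=(-5,10), heading=45, pen down
LT 90: heading 45 -> 135
REPEAT 5 [
  -- iteration 1/5 --
  PU: pen up
  BK 6: (-5,10) -> (-0.757,5.757) [heading=135, move]
  RT 90: heading 135 -> 45
  BK 5: (-0.757,5.757) -> (-4.293,2.222) [heading=45, move]
  -- iteration 2/5 --
  PU: pen up
  BK 6: (-4.293,2.222) -> (-8.536,-2.021) [heading=45, move]
  RT 90: heading 45 -> 315
  BK 5: (-8.536,-2.021) -> (-12.071,1.515) [heading=315, move]
  -- iteration 3/5 --
  PU: pen up
  BK 6: (-12.071,1.515) -> (-16.314,5.757) [heading=315, move]
  RT 90: heading 315 -> 225
  BK 5: (-16.314,5.757) -> (-12.778,9.293) [heading=225, move]
  -- iteration 4/5 --
  PU: pen up
  BK 6: (-12.778,9.293) -> (-8.536,13.536) [heading=225, move]
  RT 90: heading 225 -> 135
  BK 5: (-8.536,13.536) -> (-5,10) [heading=135, move]
  -- iteration 5/5 --
  PU: pen up
  BK 6: (-5,10) -> (-0.757,5.757) [heading=135, move]
  RT 90: heading 135 -> 45
  BK 5: (-0.757,5.757) -> (-4.293,2.222) [heading=45, move]
]
FD 6: (-4.293,2.222) -> (-0.05,6.464) [heading=45, move]
LT 90: heading 45 -> 135
Final: pos=(-0.05,6.464), heading=135, 0 segment(s) drawn

Answer: 135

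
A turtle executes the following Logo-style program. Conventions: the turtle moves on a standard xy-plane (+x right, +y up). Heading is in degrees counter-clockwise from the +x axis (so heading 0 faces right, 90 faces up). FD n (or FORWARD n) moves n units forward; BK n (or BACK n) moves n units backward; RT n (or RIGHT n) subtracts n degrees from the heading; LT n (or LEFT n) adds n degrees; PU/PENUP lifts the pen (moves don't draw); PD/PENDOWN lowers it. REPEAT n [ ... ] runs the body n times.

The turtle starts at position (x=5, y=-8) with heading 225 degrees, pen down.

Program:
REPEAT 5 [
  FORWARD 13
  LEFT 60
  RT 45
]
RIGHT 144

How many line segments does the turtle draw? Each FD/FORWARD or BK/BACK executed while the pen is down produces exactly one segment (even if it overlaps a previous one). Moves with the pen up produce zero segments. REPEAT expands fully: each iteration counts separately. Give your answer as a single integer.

Executing turtle program step by step:
Start: pos=(5,-8), heading=225, pen down
REPEAT 5 [
  -- iteration 1/5 --
  FD 13: (5,-8) -> (-4.192,-17.192) [heading=225, draw]
  LT 60: heading 225 -> 285
  RT 45: heading 285 -> 240
  -- iteration 2/5 --
  FD 13: (-4.192,-17.192) -> (-10.692,-28.451) [heading=240, draw]
  LT 60: heading 240 -> 300
  RT 45: heading 300 -> 255
  -- iteration 3/5 --
  FD 13: (-10.692,-28.451) -> (-14.057,-41.008) [heading=255, draw]
  LT 60: heading 255 -> 315
  RT 45: heading 315 -> 270
  -- iteration 4/5 --
  FD 13: (-14.057,-41.008) -> (-14.057,-54.008) [heading=270, draw]
  LT 60: heading 270 -> 330
  RT 45: heading 330 -> 285
  -- iteration 5/5 --
  FD 13: (-14.057,-54.008) -> (-10.692,-66.565) [heading=285, draw]
  LT 60: heading 285 -> 345
  RT 45: heading 345 -> 300
]
RT 144: heading 300 -> 156
Final: pos=(-10.692,-66.565), heading=156, 5 segment(s) drawn
Segments drawn: 5

Answer: 5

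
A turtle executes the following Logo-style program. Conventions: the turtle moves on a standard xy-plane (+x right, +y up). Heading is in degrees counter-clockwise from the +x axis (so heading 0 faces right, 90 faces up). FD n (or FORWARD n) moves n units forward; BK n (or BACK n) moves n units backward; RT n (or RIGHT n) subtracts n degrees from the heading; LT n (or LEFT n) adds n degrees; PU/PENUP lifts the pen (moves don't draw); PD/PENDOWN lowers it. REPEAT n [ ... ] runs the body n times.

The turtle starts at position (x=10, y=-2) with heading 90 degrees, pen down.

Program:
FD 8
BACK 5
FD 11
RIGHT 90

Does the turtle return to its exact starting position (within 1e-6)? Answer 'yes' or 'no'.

Answer: no

Derivation:
Executing turtle program step by step:
Start: pos=(10,-2), heading=90, pen down
FD 8: (10,-2) -> (10,6) [heading=90, draw]
BK 5: (10,6) -> (10,1) [heading=90, draw]
FD 11: (10,1) -> (10,12) [heading=90, draw]
RT 90: heading 90 -> 0
Final: pos=(10,12), heading=0, 3 segment(s) drawn

Start position: (10, -2)
Final position: (10, 12)
Distance = 14; >= 1e-6 -> NOT closed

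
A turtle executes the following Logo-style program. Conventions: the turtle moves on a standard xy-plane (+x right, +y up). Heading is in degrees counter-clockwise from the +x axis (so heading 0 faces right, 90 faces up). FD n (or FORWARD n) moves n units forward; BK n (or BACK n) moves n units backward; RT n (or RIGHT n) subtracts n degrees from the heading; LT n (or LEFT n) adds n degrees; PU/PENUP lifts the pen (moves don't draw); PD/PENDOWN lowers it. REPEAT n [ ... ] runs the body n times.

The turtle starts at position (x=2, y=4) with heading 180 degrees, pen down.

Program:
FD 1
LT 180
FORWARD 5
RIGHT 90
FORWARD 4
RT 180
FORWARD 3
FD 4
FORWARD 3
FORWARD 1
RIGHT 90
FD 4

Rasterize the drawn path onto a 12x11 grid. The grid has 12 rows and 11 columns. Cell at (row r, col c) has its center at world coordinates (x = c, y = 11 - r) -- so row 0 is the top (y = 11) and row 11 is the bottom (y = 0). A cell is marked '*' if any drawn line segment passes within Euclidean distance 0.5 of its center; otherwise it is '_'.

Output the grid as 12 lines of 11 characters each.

Segment 0: (2,4) -> (1,4)
Segment 1: (1,4) -> (6,4)
Segment 2: (6,4) -> (6,-0)
Segment 3: (6,-0) -> (6,3)
Segment 4: (6,3) -> (6,7)
Segment 5: (6,7) -> (6,10)
Segment 6: (6,10) -> (6,11)
Segment 7: (6,11) -> (10,11)

Answer: ______*****
______*____
______*____
______*____
______*____
______*____
______*____
_******____
______*____
______*____
______*____
______*____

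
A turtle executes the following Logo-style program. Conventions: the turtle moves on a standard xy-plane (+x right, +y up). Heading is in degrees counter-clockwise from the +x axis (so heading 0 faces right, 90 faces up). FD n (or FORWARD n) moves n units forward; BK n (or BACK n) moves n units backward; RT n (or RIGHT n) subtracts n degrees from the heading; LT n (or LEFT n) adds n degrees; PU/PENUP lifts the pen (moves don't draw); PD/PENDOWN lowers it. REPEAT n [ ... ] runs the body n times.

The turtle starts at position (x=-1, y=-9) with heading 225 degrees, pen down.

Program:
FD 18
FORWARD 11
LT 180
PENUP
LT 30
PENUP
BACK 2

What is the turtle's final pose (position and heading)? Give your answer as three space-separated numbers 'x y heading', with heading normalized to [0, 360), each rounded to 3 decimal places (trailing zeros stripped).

Executing turtle program step by step:
Start: pos=(-1,-9), heading=225, pen down
FD 18: (-1,-9) -> (-13.728,-21.728) [heading=225, draw]
FD 11: (-13.728,-21.728) -> (-21.506,-29.506) [heading=225, draw]
LT 180: heading 225 -> 45
PU: pen up
LT 30: heading 45 -> 75
PU: pen up
BK 2: (-21.506,-29.506) -> (-22.024,-31.438) [heading=75, move]
Final: pos=(-22.024,-31.438), heading=75, 2 segment(s) drawn

Answer: -22.024 -31.438 75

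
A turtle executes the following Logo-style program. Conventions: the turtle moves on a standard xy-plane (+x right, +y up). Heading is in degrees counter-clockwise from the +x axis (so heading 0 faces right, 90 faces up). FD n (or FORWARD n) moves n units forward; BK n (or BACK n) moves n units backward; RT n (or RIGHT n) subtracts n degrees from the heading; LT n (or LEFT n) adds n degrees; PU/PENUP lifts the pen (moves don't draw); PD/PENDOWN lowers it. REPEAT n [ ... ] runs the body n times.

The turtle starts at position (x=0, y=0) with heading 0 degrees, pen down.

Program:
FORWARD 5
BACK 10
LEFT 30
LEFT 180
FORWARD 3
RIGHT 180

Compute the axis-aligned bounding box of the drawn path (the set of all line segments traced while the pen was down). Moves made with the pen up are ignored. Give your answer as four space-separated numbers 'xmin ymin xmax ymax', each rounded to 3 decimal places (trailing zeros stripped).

Answer: -7.598 -1.5 5 0

Derivation:
Executing turtle program step by step:
Start: pos=(0,0), heading=0, pen down
FD 5: (0,0) -> (5,0) [heading=0, draw]
BK 10: (5,0) -> (-5,0) [heading=0, draw]
LT 30: heading 0 -> 30
LT 180: heading 30 -> 210
FD 3: (-5,0) -> (-7.598,-1.5) [heading=210, draw]
RT 180: heading 210 -> 30
Final: pos=(-7.598,-1.5), heading=30, 3 segment(s) drawn

Segment endpoints: x in {-7.598, -5, 0, 5}, y in {-1.5, 0}
xmin=-7.598, ymin=-1.5, xmax=5, ymax=0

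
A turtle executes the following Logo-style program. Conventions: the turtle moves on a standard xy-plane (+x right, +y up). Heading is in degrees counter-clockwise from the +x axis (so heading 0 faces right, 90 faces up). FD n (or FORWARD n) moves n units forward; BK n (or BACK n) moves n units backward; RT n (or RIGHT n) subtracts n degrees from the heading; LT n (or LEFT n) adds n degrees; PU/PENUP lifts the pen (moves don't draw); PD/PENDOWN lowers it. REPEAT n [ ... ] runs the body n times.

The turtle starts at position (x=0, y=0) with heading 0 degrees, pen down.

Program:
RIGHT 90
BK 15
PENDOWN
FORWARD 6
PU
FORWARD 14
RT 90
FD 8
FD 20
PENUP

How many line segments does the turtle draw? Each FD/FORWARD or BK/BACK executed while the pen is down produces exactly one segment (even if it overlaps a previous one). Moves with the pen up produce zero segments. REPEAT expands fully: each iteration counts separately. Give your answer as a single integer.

Answer: 2

Derivation:
Executing turtle program step by step:
Start: pos=(0,0), heading=0, pen down
RT 90: heading 0 -> 270
BK 15: (0,0) -> (0,15) [heading=270, draw]
PD: pen down
FD 6: (0,15) -> (0,9) [heading=270, draw]
PU: pen up
FD 14: (0,9) -> (0,-5) [heading=270, move]
RT 90: heading 270 -> 180
FD 8: (0,-5) -> (-8,-5) [heading=180, move]
FD 20: (-8,-5) -> (-28,-5) [heading=180, move]
PU: pen up
Final: pos=(-28,-5), heading=180, 2 segment(s) drawn
Segments drawn: 2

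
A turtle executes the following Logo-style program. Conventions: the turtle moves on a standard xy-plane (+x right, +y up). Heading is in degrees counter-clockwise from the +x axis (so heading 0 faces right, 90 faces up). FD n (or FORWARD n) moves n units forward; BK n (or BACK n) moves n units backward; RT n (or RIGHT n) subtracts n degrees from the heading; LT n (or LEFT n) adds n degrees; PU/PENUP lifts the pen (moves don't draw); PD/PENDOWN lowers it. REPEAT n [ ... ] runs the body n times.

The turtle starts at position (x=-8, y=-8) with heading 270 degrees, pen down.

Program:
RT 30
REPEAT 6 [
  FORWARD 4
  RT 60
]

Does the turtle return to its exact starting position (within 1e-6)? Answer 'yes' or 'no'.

Answer: yes

Derivation:
Executing turtle program step by step:
Start: pos=(-8,-8), heading=270, pen down
RT 30: heading 270 -> 240
REPEAT 6 [
  -- iteration 1/6 --
  FD 4: (-8,-8) -> (-10,-11.464) [heading=240, draw]
  RT 60: heading 240 -> 180
  -- iteration 2/6 --
  FD 4: (-10,-11.464) -> (-14,-11.464) [heading=180, draw]
  RT 60: heading 180 -> 120
  -- iteration 3/6 --
  FD 4: (-14,-11.464) -> (-16,-8) [heading=120, draw]
  RT 60: heading 120 -> 60
  -- iteration 4/6 --
  FD 4: (-16,-8) -> (-14,-4.536) [heading=60, draw]
  RT 60: heading 60 -> 0
  -- iteration 5/6 --
  FD 4: (-14,-4.536) -> (-10,-4.536) [heading=0, draw]
  RT 60: heading 0 -> 300
  -- iteration 6/6 --
  FD 4: (-10,-4.536) -> (-8,-8) [heading=300, draw]
  RT 60: heading 300 -> 240
]
Final: pos=(-8,-8), heading=240, 6 segment(s) drawn

Start position: (-8, -8)
Final position: (-8, -8)
Distance = 0; < 1e-6 -> CLOSED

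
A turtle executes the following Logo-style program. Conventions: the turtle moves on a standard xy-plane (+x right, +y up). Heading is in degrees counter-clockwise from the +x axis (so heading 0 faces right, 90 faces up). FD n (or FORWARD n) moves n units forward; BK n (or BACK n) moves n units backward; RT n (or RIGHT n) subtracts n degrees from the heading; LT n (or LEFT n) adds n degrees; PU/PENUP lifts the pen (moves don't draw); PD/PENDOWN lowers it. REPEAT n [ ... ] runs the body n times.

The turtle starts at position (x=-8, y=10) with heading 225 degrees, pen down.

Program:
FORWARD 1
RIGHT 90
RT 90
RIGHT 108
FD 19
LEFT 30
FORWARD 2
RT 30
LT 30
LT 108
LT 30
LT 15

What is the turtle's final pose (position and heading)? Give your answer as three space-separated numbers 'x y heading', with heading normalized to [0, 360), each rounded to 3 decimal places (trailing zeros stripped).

Executing turtle program step by step:
Start: pos=(-8,10), heading=225, pen down
FD 1: (-8,10) -> (-8.707,9.293) [heading=225, draw]
RT 90: heading 225 -> 135
RT 90: heading 135 -> 45
RT 108: heading 45 -> 297
FD 19: (-8.707,9.293) -> (-0.081,-7.636) [heading=297, draw]
LT 30: heading 297 -> 327
FD 2: (-0.081,-7.636) -> (1.596,-8.726) [heading=327, draw]
RT 30: heading 327 -> 297
LT 30: heading 297 -> 327
LT 108: heading 327 -> 75
LT 30: heading 75 -> 105
LT 15: heading 105 -> 120
Final: pos=(1.596,-8.726), heading=120, 3 segment(s) drawn

Answer: 1.596 -8.726 120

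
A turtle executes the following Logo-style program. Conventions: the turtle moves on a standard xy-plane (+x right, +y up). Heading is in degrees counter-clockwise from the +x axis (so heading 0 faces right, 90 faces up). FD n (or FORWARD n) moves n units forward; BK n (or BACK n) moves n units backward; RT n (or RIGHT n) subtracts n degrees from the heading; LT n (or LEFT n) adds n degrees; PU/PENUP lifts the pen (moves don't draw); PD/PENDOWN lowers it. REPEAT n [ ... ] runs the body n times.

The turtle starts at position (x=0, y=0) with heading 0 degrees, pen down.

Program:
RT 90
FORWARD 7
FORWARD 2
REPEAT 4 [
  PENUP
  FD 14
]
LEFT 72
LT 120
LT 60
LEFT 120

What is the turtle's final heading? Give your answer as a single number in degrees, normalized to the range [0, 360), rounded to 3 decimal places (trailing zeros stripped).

Executing turtle program step by step:
Start: pos=(0,0), heading=0, pen down
RT 90: heading 0 -> 270
FD 7: (0,0) -> (0,-7) [heading=270, draw]
FD 2: (0,-7) -> (0,-9) [heading=270, draw]
REPEAT 4 [
  -- iteration 1/4 --
  PU: pen up
  FD 14: (0,-9) -> (0,-23) [heading=270, move]
  -- iteration 2/4 --
  PU: pen up
  FD 14: (0,-23) -> (0,-37) [heading=270, move]
  -- iteration 3/4 --
  PU: pen up
  FD 14: (0,-37) -> (0,-51) [heading=270, move]
  -- iteration 4/4 --
  PU: pen up
  FD 14: (0,-51) -> (0,-65) [heading=270, move]
]
LT 72: heading 270 -> 342
LT 120: heading 342 -> 102
LT 60: heading 102 -> 162
LT 120: heading 162 -> 282
Final: pos=(0,-65), heading=282, 2 segment(s) drawn

Answer: 282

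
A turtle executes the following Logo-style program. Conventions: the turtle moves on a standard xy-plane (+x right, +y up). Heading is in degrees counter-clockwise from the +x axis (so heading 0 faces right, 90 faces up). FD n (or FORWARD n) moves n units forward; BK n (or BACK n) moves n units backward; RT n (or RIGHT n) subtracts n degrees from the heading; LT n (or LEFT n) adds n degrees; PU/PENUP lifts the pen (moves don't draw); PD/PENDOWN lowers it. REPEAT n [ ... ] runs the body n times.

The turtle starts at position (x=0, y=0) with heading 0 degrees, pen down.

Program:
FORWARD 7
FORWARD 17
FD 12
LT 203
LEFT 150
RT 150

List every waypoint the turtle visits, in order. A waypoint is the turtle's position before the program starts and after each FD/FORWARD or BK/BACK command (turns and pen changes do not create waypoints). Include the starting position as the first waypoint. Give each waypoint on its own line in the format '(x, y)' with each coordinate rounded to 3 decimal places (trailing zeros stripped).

Executing turtle program step by step:
Start: pos=(0,0), heading=0, pen down
FD 7: (0,0) -> (7,0) [heading=0, draw]
FD 17: (7,0) -> (24,0) [heading=0, draw]
FD 12: (24,0) -> (36,0) [heading=0, draw]
LT 203: heading 0 -> 203
LT 150: heading 203 -> 353
RT 150: heading 353 -> 203
Final: pos=(36,0), heading=203, 3 segment(s) drawn
Waypoints (4 total):
(0, 0)
(7, 0)
(24, 0)
(36, 0)

Answer: (0, 0)
(7, 0)
(24, 0)
(36, 0)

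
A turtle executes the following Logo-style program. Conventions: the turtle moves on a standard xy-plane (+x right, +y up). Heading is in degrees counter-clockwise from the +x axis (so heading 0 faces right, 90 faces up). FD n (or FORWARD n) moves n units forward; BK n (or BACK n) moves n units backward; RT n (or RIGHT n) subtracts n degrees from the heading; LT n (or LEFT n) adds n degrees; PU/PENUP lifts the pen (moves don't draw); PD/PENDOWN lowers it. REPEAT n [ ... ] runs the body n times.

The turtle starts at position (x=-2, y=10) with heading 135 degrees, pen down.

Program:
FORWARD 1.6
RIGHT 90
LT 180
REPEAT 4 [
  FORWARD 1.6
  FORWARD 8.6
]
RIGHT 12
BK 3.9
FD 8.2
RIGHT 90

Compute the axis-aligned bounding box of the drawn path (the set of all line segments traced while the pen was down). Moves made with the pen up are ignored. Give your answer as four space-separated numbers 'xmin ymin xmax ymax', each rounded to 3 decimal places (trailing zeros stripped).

Answer: -35.588 -20.061 -2 11.131

Derivation:
Executing turtle program step by step:
Start: pos=(-2,10), heading=135, pen down
FD 1.6: (-2,10) -> (-3.131,11.131) [heading=135, draw]
RT 90: heading 135 -> 45
LT 180: heading 45 -> 225
REPEAT 4 [
  -- iteration 1/4 --
  FD 1.6: (-3.131,11.131) -> (-4.263,10) [heading=225, draw]
  FD 8.6: (-4.263,10) -> (-10.344,3.919) [heading=225, draw]
  -- iteration 2/4 --
  FD 1.6: (-10.344,3.919) -> (-11.475,2.788) [heading=225, draw]
  FD 8.6: (-11.475,2.788) -> (-17.556,-3.294) [heading=225, draw]
  -- iteration 3/4 --
  FD 1.6: (-17.556,-3.294) -> (-18.688,-4.425) [heading=225, draw]
  FD 8.6: (-18.688,-4.425) -> (-24.769,-10.506) [heading=225, draw]
  -- iteration 4/4 --
  FD 1.6: (-24.769,-10.506) -> (-25.9,-11.637) [heading=225, draw]
  FD 8.6: (-25.9,-11.637) -> (-31.981,-17.719) [heading=225, draw]
]
RT 12: heading 225 -> 213
BK 3.9: (-31.981,-17.719) -> (-28.711,-15.594) [heading=213, draw]
FD 8.2: (-28.711,-15.594) -> (-35.588,-20.061) [heading=213, draw]
RT 90: heading 213 -> 123
Final: pos=(-35.588,-20.061), heading=123, 11 segment(s) drawn

Segment endpoints: x in {-35.588, -31.981, -28.711, -25.9, -24.769, -18.688, -17.556, -11.475, -10.344, -4.263, -3.131, -2}, y in {-20.061, -17.719, -15.594, -11.637, -10.506, -4.425, -3.294, 2.788, 3.919, 10, 11.131}
xmin=-35.588, ymin=-20.061, xmax=-2, ymax=11.131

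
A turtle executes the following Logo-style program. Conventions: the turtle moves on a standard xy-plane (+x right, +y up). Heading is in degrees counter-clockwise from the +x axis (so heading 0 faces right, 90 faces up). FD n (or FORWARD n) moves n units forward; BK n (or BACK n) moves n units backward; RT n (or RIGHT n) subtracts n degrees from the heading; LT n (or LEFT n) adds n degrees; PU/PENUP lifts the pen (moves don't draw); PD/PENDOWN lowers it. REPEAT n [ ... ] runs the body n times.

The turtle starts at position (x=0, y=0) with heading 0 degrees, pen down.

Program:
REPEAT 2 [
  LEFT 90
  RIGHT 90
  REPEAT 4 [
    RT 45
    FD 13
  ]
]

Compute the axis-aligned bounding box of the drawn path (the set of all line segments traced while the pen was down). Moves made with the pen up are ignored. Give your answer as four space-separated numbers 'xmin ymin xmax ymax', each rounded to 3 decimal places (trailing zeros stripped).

Executing turtle program step by step:
Start: pos=(0,0), heading=0, pen down
REPEAT 2 [
  -- iteration 1/2 --
  LT 90: heading 0 -> 90
  RT 90: heading 90 -> 0
  REPEAT 4 [
    -- iteration 1/4 --
    RT 45: heading 0 -> 315
    FD 13: (0,0) -> (9.192,-9.192) [heading=315, draw]
    -- iteration 2/4 --
    RT 45: heading 315 -> 270
    FD 13: (9.192,-9.192) -> (9.192,-22.192) [heading=270, draw]
    -- iteration 3/4 --
    RT 45: heading 270 -> 225
    FD 13: (9.192,-22.192) -> (0,-31.385) [heading=225, draw]
    -- iteration 4/4 --
    RT 45: heading 225 -> 180
    FD 13: (0,-31.385) -> (-13,-31.385) [heading=180, draw]
  ]
  -- iteration 2/2 --
  LT 90: heading 180 -> 270
  RT 90: heading 270 -> 180
  REPEAT 4 [
    -- iteration 1/4 --
    RT 45: heading 180 -> 135
    FD 13: (-13,-31.385) -> (-22.192,-22.192) [heading=135, draw]
    -- iteration 2/4 --
    RT 45: heading 135 -> 90
    FD 13: (-22.192,-22.192) -> (-22.192,-9.192) [heading=90, draw]
    -- iteration 3/4 --
    RT 45: heading 90 -> 45
    FD 13: (-22.192,-9.192) -> (-13,0) [heading=45, draw]
    -- iteration 4/4 --
    RT 45: heading 45 -> 0
    FD 13: (-13,0) -> (0,0) [heading=0, draw]
  ]
]
Final: pos=(0,0), heading=0, 8 segment(s) drawn

Segment endpoints: x in {-22.192, -22.192, -13, -13, 0, 0, 0, 9.192}, y in {-31.385, -22.192, -9.192, 0, 0, 0}
xmin=-22.192, ymin=-31.385, xmax=9.192, ymax=0

Answer: -22.192 -31.385 9.192 0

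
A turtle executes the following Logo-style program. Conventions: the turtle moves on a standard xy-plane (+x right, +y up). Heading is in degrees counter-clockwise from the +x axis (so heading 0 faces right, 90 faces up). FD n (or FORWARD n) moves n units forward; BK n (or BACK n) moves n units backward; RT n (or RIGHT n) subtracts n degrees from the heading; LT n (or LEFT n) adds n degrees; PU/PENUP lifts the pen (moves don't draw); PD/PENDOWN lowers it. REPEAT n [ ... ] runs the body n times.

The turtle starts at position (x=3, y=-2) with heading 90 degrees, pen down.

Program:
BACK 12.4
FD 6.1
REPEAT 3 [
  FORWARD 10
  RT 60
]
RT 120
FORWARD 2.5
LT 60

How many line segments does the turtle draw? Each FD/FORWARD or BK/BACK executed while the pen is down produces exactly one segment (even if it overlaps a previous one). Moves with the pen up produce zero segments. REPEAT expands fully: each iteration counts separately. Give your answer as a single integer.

Executing turtle program step by step:
Start: pos=(3,-2), heading=90, pen down
BK 12.4: (3,-2) -> (3,-14.4) [heading=90, draw]
FD 6.1: (3,-14.4) -> (3,-8.3) [heading=90, draw]
REPEAT 3 [
  -- iteration 1/3 --
  FD 10: (3,-8.3) -> (3,1.7) [heading=90, draw]
  RT 60: heading 90 -> 30
  -- iteration 2/3 --
  FD 10: (3,1.7) -> (11.66,6.7) [heading=30, draw]
  RT 60: heading 30 -> 330
  -- iteration 3/3 --
  FD 10: (11.66,6.7) -> (20.321,1.7) [heading=330, draw]
  RT 60: heading 330 -> 270
]
RT 120: heading 270 -> 150
FD 2.5: (20.321,1.7) -> (18.155,2.95) [heading=150, draw]
LT 60: heading 150 -> 210
Final: pos=(18.155,2.95), heading=210, 6 segment(s) drawn
Segments drawn: 6

Answer: 6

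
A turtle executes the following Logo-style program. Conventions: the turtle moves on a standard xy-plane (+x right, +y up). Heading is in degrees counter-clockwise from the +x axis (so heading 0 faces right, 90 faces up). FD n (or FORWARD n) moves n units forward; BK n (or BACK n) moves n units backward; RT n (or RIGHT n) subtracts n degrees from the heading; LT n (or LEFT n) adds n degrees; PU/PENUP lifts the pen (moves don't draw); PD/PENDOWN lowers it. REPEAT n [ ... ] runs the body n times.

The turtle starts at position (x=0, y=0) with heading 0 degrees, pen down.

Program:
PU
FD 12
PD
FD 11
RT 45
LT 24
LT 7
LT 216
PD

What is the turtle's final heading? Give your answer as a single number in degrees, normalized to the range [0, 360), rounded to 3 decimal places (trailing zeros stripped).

Executing turtle program step by step:
Start: pos=(0,0), heading=0, pen down
PU: pen up
FD 12: (0,0) -> (12,0) [heading=0, move]
PD: pen down
FD 11: (12,0) -> (23,0) [heading=0, draw]
RT 45: heading 0 -> 315
LT 24: heading 315 -> 339
LT 7: heading 339 -> 346
LT 216: heading 346 -> 202
PD: pen down
Final: pos=(23,0), heading=202, 1 segment(s) drawn

Answer: 202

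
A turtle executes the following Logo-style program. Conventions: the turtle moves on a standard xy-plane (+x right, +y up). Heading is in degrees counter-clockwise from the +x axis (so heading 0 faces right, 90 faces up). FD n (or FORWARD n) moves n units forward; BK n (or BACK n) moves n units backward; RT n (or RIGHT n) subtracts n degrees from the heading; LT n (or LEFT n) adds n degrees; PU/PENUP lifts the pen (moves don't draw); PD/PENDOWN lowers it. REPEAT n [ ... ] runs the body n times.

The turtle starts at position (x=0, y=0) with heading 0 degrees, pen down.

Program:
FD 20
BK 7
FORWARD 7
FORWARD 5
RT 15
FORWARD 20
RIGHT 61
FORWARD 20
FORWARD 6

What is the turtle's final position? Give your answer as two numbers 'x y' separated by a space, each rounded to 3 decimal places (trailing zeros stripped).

Answer: 50.608 -30.404

Derivation:
Executing turtle program step by step:
Start: pos=(0,0), heading=0, pen down
FD 20: (0,0) -> (20,0) [heading=0, draw]
BK 7: (20,0) -> (13,0) [heading=0, draw]
FD 7: (13,0) -> (20,0) [heading=0, draw]
FD 5: (20,0) -> (25,0) [heading=0, draw]
RT 15: heading 0 -> 345
FD 20: (25,0) -> (44.319,-5.176) [heading=345, draw]
RT 61: heading 345 -> 284
FD 20: (44.319,-5.176) -> (49.157,-24.582) [heading=284, draw]
FD 6: (49.157,-24.582) -> (50.608,-30.404) [heading=284, draw]
Final: pos=(50.608,-30.404), heading=284, 7 segment(s) drawn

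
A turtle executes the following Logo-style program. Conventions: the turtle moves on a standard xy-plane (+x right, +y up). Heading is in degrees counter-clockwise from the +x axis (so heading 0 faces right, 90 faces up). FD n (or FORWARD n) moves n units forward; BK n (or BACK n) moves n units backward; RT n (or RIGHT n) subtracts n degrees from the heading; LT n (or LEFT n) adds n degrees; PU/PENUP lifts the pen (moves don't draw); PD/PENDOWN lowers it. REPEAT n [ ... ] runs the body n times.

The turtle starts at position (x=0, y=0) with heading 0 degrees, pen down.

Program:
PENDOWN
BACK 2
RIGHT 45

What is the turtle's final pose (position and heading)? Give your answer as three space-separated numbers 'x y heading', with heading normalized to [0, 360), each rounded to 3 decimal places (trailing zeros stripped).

Answer: -2 0 315

Derivation:
Executing turtle program step by step:
Start: pos=(0,0), heading=0, pen down
PD: pen down
BK 2: (0,0) -> (-2,0) [heading=0, draw]
RT 45: heading 0 -> 315
Final: pos=(-2,0), heading=315, 1 segment(s) drawn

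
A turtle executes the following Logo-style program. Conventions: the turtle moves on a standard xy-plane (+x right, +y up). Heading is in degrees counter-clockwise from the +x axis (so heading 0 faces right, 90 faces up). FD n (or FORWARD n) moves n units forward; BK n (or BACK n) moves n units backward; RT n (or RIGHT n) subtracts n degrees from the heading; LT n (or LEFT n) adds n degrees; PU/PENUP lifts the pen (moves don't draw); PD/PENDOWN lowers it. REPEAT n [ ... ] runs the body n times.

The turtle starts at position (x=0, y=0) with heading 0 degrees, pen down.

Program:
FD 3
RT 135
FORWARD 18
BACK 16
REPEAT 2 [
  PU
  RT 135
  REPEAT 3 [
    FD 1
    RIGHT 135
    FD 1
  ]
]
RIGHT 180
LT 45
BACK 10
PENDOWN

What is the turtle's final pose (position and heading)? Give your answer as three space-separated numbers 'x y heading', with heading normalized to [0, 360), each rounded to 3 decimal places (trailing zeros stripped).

Answer: 1.586 -11.414 90

Derivation:
Executing turtle program step by step:
Start: pos=(0,0), heading=0, pen down
FD 3: (0,0) -> (3,0) [heading=0, draw]
RT 135: heading 0 -> 225
FD 18: (3,0) -> (-9.728,-12.728) [heading=225, draw]
BK 16: (-9.728,-12.728) -> (1.586,-1.414) [heading=225, draw]
REPEAT 2 [
  -- iteration 1/2 --
  PU: pen up
  RT 135: heading 225 -> 90
  REPEAT 3 [
    -- iteration 1/3 --
    FD 1: (1.586,-1.414) -> (1.586,-0.414) [heading=90, move]
    RT 135: heading 90 -> 315
    FD 1: (1.586,-0.414) -> (2.293,-1.121) [heading=315, move]
    -- iteration 2/3 --
    FD 1: (2.293,-1.121) -> (3,-1.828) [heading=315, move]
    RT 135: heading 315 -> 180
    FD 1: (3,-1.828) -> (2,-1.828) [heading=180, move]
    -- iteration 3/3 --
    FD 1: (2,-1.828) -> (1,-1.828) [heading=180, move]
    RT 135: heading 180 -> 45
    FD 1: (1,-1.828) -> (1.707,-1.121) [heading=45, move]
  ]
  -- iteration 2/2 --
  PU: pen up
  RT 135: heading 45 -> 270
  REPEAT 3 [
    -- iteration 1/3 --
    FD 1: (1.707,-1.121) -> (1.707,-2.121) [heading=270, move]
    RT 135: heading 270 -> 135
    FD 1: (1.707,-2.121) -> (1,-1.414) [heading=135, move]
    -- iteration 2/3 --
    FD 1: (1,-1.414) -> (0.293,-0.707) [heading=135, move]
    RT 135: heading 135 -> 0
    FD 1: (0.293,-0.707) -> (1.293,-0.707) [heading=0, move]
    -- iteration 3/3 --
    FD 1: (1.293,-0.707) -> (2.293,-0.707) [heading=0, move]
    RT 135: heading 0 -> 225
    FD 1: (2.293,-0.707) -> (1.586,-1.414) [heading=225, move]
  ]
]
RT 180: heading 225 -> 45
LT 45: heading 45 -> 90
BK 10: (1.586,-1.414) -> (1.586,-11.414) [heading=90, move]
PD: pen down
Final: pos=(1.586,-11.414), heading=90, 3 segment(s) drawn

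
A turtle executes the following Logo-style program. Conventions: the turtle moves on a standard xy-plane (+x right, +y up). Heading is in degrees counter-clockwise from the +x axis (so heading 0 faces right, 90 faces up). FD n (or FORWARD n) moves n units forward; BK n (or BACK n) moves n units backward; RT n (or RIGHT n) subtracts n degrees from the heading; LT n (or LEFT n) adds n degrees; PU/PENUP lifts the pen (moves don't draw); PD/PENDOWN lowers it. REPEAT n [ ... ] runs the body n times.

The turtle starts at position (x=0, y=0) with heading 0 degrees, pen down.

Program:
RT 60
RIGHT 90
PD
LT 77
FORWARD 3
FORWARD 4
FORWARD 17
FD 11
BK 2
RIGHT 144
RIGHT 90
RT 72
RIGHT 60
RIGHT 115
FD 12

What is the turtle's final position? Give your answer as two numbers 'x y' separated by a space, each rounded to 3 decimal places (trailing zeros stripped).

Executing turtle program step by step:
Start: pos=(0,0), heading=0, pen down
RT 60: heading 0 -> 300
RT 90: heading 300 -> 210
PD: pen down
LT 77: heading 210 -> 287
FD 3: (0,0) -> (0.877,-2.869) [heading=287, draw]
FD 4: (0.877,-2.869) -> (2.047,-6.694) [heading=287, draw]
FD 17: (2.047,-6.694) -> (7.017,-22.951) [heading=287, draw]
FD 11: (7.017,-22.951) -> (10.233,-33.471) [heading=287, draw]
BK 2: (10.233,-33.471) -> (9.648,-31.558) [heading=287, draw]
RT 144: heading 287 -> 143
RT 90: heading 143 -> 53
RT 72: heading 53 -> 341
RT 60: heading 341 -> 281
RT 115: heading 281 -> 166
FD 12: (9.648,-31.558) -> (-1.995,-28.655) [heading=166, draw]
Final: pos=(-1.995,-28.655), heading=166, 6 segment(s) drawn

Answer: -1.995 -28.655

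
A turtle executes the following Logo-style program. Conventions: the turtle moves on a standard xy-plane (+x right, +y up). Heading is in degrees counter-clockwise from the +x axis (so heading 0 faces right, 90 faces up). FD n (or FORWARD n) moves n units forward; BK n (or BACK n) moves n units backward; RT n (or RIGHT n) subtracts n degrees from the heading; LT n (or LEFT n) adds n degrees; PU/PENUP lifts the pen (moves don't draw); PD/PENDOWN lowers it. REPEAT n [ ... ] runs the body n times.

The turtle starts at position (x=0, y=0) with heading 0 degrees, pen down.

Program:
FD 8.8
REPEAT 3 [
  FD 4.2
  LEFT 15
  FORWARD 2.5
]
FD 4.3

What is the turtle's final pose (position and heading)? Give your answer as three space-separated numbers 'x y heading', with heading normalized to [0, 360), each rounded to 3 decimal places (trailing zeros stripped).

Answer: 30.082 9.892 45

Derivation:
Executing turtle program step by step:
Start: pos=(0,0), heading=0, pen down
FD 8.8: (0,0) -> (8.8,0) [heading=0, draw]
REPEAT 3 [
  -- iteration 1/3 --
  FD 4.2: (8.8,0) -> (13,0) [heading=0, draw]
  LT 15: heading 0 -> 15
  FD 2.5: (13,0) -> (15.415,0.647) [heading=15, draw]
  -- iteration 2/3 --
  FD 4.2: (15.415,0.647) -> (19.472,1.734) [heading=15, draw]
  LT 15: heading 15 -> 30
  FD 2.5: (19.472,1.734) -> (21.637,2.984) [heading=30, draw]
  -- iteration 3/3 --
  FD 4.2: (21.637,2.984) -> (25.274,5.084) [heading=30, draw]
  LT 15: heading 30 -> 45
  FD 2.5: (25.274,5.084) -> (27.042,6.852) [heading=45, draw]
]
FD 4.3: (27.042,6.852) -> (30.082,9.892) [heading=45, draw]
Final: pos=(30.082,9.892), heading=45, 8 segment(s) drawn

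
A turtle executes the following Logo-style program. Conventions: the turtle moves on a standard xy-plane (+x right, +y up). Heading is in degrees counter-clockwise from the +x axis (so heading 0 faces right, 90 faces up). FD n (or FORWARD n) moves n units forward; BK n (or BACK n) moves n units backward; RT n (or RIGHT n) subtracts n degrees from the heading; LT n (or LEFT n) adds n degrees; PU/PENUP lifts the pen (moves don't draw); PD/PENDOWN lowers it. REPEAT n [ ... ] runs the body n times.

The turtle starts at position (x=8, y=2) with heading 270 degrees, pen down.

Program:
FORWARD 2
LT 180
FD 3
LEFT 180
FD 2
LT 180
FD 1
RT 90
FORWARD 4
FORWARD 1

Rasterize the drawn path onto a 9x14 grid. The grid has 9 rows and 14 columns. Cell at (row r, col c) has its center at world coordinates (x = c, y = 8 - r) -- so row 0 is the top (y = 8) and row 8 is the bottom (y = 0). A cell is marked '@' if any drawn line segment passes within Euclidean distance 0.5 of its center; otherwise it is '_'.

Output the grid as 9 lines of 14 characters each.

Segment 0: (8,2) -> (8,0)
Segment 1: (8,0) -> (8,3)
Segment 2: (8,3) -> (8,1)
Segment 3: (8,1) -> (8,2)
Segment 4: (8,2) -> (12,2)
Segment 5: (12,2) -> (13,2)

Answer: ______________
______________
______________
______________
______________
________@_____
________@@@@@@
________@_____
________@_____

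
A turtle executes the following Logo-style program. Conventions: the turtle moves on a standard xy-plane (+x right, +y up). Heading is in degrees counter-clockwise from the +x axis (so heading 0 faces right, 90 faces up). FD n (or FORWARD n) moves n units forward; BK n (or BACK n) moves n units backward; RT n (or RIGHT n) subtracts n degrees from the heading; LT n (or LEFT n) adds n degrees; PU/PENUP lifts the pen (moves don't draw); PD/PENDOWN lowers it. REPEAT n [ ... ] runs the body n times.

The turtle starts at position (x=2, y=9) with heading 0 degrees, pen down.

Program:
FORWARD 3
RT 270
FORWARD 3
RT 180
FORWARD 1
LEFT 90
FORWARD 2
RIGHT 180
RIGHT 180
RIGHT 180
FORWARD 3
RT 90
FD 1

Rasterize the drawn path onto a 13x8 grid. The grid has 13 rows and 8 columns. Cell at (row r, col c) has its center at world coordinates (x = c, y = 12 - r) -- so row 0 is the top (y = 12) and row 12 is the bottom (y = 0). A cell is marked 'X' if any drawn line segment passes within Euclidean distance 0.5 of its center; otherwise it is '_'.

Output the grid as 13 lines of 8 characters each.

Segment 0: (2,9) -> (5,9)
Segment 1: (5,9) -> (5,12)
Segment 2: (5,12) -> (5,11)
Segment 3: (5,11) -> (7,11)
Segment 4: (7,11) -> (4,11)
Segment 5: (4,11) -> (4,12)

Answer: ____XX__
____XXXX
_____X__
__XXXX__
________
________
________
________
________
________
________
________
________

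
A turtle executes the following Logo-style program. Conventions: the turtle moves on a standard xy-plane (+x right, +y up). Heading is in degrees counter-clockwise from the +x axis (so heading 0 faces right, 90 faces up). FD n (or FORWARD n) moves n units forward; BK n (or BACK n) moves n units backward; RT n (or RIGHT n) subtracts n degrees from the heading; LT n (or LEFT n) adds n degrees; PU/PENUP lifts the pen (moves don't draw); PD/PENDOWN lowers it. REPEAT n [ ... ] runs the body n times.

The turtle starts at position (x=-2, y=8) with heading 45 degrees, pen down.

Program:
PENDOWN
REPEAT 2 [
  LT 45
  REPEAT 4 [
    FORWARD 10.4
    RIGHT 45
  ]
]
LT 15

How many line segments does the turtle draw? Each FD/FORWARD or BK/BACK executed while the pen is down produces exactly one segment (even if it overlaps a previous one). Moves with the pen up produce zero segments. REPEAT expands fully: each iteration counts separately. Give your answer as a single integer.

Executing turtle program step by step:
Start: pos=(-2,8), heading=45, pen down
PD: pen down
REPEAT 2 [
  -- iteration 1/2 --
  LT 45: heading 45 -> 90
  REPEAT 4 [
    -- iteration 1/4 --
    FD 10.4: (-2,8) -> (-2,18.4) [heading=90, draw]
    RT 45: heading 90 -> 45
    -- iteration 2/4 --
    FD 10.4: (-2,18.4) -> (5.354,25.754) [heading=45, draw]
    RT 45: heading 45 -> 0
    -- iteration 3/4 --
    FD 10.4: (5.354,25.754) -> (15.754,25.754) [heading=0, draw]
    RT 45: heading 0 -> 315
    -- iteration 4/4 --
    FD 10.4: (15.754,25.754) -> (23.108,18.4) [heading=315, draw]
    RT 45: heading 315 -> 270
  ]
  -- iteration 2/2 --
  LT 45: heading 270 -> 315
  REPEAT 4 [
    -- iteration 1/4 --
    FD 10.4: (23.108,18.4) -> (30.462,11.046) [heading=315, draw]
    RT 45: heading 315 -> 270
    -- iteration 2/4 --
    FD 10.4: (30.462,11.046) -> (30.462,0.646) [heading=270, draw]
    RT 45: heading 270 -> 225
    -- iteration 3/4 --
    FD 10.4: (30.462,0.646) -> (23.108,-6.708) [heading=225, draw]
    RT 45: heading 225 -> 180
    -- iteration 4/4 --
    FD 10.4: (23.108,-6.708) -> (12.708,-6.708) [heading=180, draw]
    RT 45: heading 180 -> 135
  ]
]
LT 15: heading 135 -> 150
Final: pos=(12.708,-6.708), heading=150, 8 segment(s) drawn
Segments drawn: 8

Answer: 8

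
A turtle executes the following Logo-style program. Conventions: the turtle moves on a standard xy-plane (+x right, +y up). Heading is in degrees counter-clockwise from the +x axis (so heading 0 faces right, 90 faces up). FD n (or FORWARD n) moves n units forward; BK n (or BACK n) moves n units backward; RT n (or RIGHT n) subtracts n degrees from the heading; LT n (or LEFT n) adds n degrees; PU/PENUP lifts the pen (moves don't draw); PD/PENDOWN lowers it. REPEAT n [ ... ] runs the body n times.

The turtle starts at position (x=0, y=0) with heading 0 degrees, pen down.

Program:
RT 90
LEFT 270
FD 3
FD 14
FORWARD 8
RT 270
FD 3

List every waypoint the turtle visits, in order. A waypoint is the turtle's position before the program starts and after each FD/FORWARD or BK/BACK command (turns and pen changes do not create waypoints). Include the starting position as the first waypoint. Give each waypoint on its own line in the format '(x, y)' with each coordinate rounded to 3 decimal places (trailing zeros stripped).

Executing turtle program step by step:
Start: pos=(0,0), heading=0, pen down
RT 90: heading 0 -> 270
LT 270: heading 270 -> 180
FD 3: (0,0) -> (-3,0) [heading=180, draw]
FD 14: (-3,0) -> (-17,0) [heading=180, draw]
FD 8: (-17,0) -> (-25,0) [heading=180, draw]
RT 270: heading 180 -> 270
FD 3: (-25,0) -> (-25,-3) [heading=270, draw]
Final: pos=(-25,-3), heading=270, 4 segment(s) drawn
Waypoints (5 total):
(0, 0)
(-3, 0)
(-17, 0)
(-25, 0)
(-25, -3)

Answer: (0, 0)
(-3, 0)
(-17, 0)
(-25, 0)
(-25, -3)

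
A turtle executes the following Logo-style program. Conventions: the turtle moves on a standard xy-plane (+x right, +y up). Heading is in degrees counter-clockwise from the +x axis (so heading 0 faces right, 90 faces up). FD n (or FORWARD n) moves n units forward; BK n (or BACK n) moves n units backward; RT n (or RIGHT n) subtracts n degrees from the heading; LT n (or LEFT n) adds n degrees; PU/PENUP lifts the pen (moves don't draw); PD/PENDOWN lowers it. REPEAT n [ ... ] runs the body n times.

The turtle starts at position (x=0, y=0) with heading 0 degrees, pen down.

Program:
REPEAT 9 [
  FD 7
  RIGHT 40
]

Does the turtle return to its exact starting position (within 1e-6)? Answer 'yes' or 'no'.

Answer: yes

Derivation:
Executing turtle program step by step:
Start: pos=(0,0), heading=0, pen down
REPEAT 9 [
  -- iteration 1/9 --
  FD 7: (0,0) -> (7,0) [heading=0, draw]
  RT 40: heading 0 -> 320
  -- iteration 2/9 --
  FD 7: (7,0) -> (12.362,-4.5) [heading=320, draw]
  RT 40: heading 320 -> 280
  -- iteration 3/9 --
  FD 7: (12.362,-4.5) -> (13.578,-11.393) [heading=280, draw]
  RT 40: heading 280 -> 240
  -- iteration 4/9 --
  FD 7: (13.578,-11.393) -> (10.078,-17.455) [heading=240, draw]
  RT 40: heading 240 -> 200
  -- iteration 5/9 --
  FD 7: (10.078,-17.455) -> (3.5,-19.849) [heading=200, draw]
  RT 40: heading 200 -> 160
  -- iteration 6/9 --
  FD 7: (3.5,-19.849) -> (-3.078,-17.455) [heading=160, draw]
  RT 40: heading 160 -> 120
  -- iteration 7/9 --
  FD 7: (-3.078,-17.455) -> (-6.578,-11.393) [heading=120, draw]
  RT 40: heading 120 -> 80
  -- iteration 8/9 --
  FD 7: (-6.578,-11.393) -> (-5.362,-4.5) [heading=80, draw]
  RT 40: heading 80 -> 40
  -- iteration 9/9 --
  FD 7: (-5.362,-4.5) -> (0,0) [heading=40, draw]
  RT 40: heading 40 -> 0
]
Final: pos=(0,0), heading=0, 9 segment(s) drawn

Start position: (0, 0)
Final position: (0, 0)
Distance = 0; < 1e-6 -> CLOSED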